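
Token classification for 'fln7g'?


Pattern: letter/underscore followed by alphanumerics, not a keyword
Type: IDENTIFIER


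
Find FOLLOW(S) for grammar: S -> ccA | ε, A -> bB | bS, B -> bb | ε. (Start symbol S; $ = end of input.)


$ ∈ FOLLOW(S). For each A -> αBβ: add FIRST(β)\{ε} to FOLLOW(B); if β nullable, add FOLLOW(A).
FOLLOW(S) = {$}


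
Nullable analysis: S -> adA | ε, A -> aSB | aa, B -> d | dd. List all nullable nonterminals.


A nonterminal is nullable iff some alternative derives ε (directly, or every symbol in it is nullable)
Nullable: {S}


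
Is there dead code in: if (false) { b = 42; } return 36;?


condition is constant false, so the whole block is unreachable
Dead: 'if (false) { b = 42; }'


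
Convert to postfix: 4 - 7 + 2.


Left to right (same or higher precedence on left)
Postfix: 4 7 - 2 +


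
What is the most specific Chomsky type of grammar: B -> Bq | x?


Left-linear: every RHS is a terminal or one nonterminal followed by a terminal
Classification: Type 3 (Regular)


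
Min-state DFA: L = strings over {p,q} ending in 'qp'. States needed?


Track the longest suffix of input matching a prefix of 'qp': 3 classes (prefixes of length 0..2)
Minimal DFA: 3 states


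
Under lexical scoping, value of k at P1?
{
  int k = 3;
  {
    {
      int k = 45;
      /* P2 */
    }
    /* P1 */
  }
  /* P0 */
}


P1's block does not declare k; resolves to the enclosing declaration at depth 0
k = 3


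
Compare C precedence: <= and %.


'%' is multiplicative (level 10); '<=' is relational (level 7)
Higher level binds tighter
'%' has higher precedence than '<='


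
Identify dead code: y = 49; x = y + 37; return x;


y is read by x's definition; x is returned
No dead code


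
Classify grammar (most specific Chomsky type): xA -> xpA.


LHS has context (more than one symbol) and |LHS| ≤ |RHS|
Classification: Type 1 (Context-Sensitive)


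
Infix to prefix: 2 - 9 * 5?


'*' binds tighter: tree is (- 2 (* 9 5))
Prefix: - 2 * 9 5


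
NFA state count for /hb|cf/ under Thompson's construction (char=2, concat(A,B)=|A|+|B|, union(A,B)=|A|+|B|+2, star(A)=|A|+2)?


Syntax tree has 4 char leaf(s), 1 union(s), 0 star(s)
chars contribute 4×2 = 8; each union adds +2; each star adds +2
Total: 8 + 2 + 0 = 10 states


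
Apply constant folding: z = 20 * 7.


20 * 7 = 140 at compile time
Optimized: z = 140


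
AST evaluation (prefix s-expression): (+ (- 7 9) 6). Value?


Evaluate inner: (- 7 9) = -2
Evaluate root: (+ -2 6) = 4
Result: 4


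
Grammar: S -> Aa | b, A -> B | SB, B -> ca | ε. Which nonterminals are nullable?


A nonterminal is nullable iff some alternative derives ε (directly, or every symbol in it is nullable)
Nullable: {A, B}


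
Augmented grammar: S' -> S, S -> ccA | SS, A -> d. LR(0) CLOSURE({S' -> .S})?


Start: S' -> .S
For each item with dot before a nonterminal B, add B -> .γ for every B-production
Closure: [S' -> .S, S -> .ccA, S -> .SS]


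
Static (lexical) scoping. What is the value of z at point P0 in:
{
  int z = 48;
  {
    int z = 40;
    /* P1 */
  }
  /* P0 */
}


z declared in the same block as P0
z = 48


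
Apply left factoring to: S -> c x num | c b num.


Common prefix: 'c'
Factored: S -> c S', S' -> x num | b num


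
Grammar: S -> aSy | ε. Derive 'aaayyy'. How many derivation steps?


Derivation: S => aSy => aaSyy => aaaSyyy => aaayyy
Steps: 4


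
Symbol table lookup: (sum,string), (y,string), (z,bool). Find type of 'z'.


Lookup 'z' → type bool


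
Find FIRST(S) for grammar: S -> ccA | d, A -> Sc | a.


Per alternative of S: FIRST(ccA) = {c}; FIRST(d) = {d}
FIRST(S) = {c, d}


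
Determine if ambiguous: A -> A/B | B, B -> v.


precedence layered via separate nonterminal B: deterministic
Unambiguous


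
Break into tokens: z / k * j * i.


Scan left to right, longest-match per lexeme
Tokens: ID(z), OP(/), ID(k), OP(*), ID(j), OP(*), ID(i)


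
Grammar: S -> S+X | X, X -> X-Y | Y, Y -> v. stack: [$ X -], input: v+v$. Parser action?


no handle; shift 'v'
Action: shift


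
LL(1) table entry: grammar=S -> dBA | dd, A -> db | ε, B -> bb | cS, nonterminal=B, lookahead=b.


For [B, b]: 'b' ∈ FIRST(bb)
Entry: B -> bb


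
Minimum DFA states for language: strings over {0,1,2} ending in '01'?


Track the longest suffix of input matching a prefix of '01': 3 classes (prefixes of length 0..2)
Minimal DFA: 3 states


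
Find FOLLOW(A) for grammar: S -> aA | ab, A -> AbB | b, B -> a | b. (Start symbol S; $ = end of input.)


$ ∈ FOLLOW(S). For each A -> αBβ: add FIRST(β)\{ε} to FOLLOW(B); if β nullable, add FOLLOW(A).
FOLLOW(A) = {$, b}


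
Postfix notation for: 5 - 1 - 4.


Left to right (same or higher precedence on left)
Postfix: 5 1 - 4 -


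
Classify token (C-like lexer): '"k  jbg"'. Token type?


Pattern: double-quoted sequence
Type: STRING_LITERAL


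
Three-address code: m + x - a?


Break into single-operator statements:
t1 = m + x
t2 = t1 - a


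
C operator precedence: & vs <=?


'<=' is relational (level 7); '&' is bitwise AND (level 5)
Higher level binds tighter
'<=' has higher precedence than '&'


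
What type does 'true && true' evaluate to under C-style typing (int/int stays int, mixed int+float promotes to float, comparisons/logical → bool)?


Operand types: bool && bool
Rule: logical operators take bool operands and yield bool
Result type: bool


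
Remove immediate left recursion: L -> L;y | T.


Left-recursive alternatives: L;y; non-recursive: T
Introduce L': L -> TL', L' -> ;yL' | ε


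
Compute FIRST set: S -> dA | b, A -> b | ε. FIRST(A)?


Per alternative of A: FIRST(b) = {b}; FIRST(ε) = {ε}
FIRST(A) = {b, ε}


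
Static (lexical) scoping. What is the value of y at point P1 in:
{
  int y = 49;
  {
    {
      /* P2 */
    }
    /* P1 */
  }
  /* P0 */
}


P1's block does not declare y; resolves to the enclosing declaration at depth 0
y = 49


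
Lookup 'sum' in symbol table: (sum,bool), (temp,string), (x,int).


Lookup 'sum' → type bool


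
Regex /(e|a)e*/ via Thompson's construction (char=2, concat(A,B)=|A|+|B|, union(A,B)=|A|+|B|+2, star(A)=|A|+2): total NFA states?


Syntax tree has 3 char leaf(s), 1 union(s), 1 star(s)
chars contribute 3×2 = 6; each union adds +2; each star adds +2
Total: 6 + 2 + 2 = 10 states


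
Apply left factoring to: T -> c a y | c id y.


Common prefix: 'c'
Factored: T -> c T', T' -> a y | id y


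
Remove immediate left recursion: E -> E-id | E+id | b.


Left-recursive alternatives: E-id, E+id; non-recursive: b
Introduce E': E -> bE', E' -> -idE' | +idE' | ε


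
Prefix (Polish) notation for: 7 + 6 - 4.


left-to-right (same/higher precedence on left): tree is (- (+ 7 6) 4)
Prefix: - + 7 6 4


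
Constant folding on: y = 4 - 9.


4 - 9 = -5 at compile time
Optimized: y = -5


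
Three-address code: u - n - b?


Break into single-operator statements:
t1 = u - n
t2 = t1 - b


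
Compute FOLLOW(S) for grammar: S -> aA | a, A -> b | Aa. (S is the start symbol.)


$ ∈ FOLLOW(S). For each A -> αBβ: add FIRST(β)\{ε} to FOLLOW(B); if β nullable, add FOLLOW(A).
FOLLOW(S) = {$}


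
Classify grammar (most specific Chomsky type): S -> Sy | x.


Left-linear: every RHS is a terminal or one nonterminal followed by a terminal
Classification: Type 3 (Regular)


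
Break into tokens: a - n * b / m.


Scan left to right, longest-match per lexeme
Tokens: ID(a), OP(-), ID(n), OP(*), ID(b), OP(/), ID(m)


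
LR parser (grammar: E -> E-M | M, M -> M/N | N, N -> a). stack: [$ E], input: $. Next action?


start symbol E on stack, input exhausted
Action: accept


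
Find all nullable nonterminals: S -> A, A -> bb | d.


A nonterminal is nullable iff some alternative derives ε (directly, or every symbol in it is nullable)
Nullable: {}


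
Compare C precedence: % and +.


'%' is multiplicative (level 10); '+' is additive (level 9)
Higher level binds tighter
'%' has higher precedence than '+'


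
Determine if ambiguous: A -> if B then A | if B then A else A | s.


dangling else: 'if B then if B then s else s' parses two ways
Ambiguous


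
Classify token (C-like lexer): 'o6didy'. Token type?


Pattern: letter/underscore followed by alphanumerics, not a keyword
Type: IDENTIFIER


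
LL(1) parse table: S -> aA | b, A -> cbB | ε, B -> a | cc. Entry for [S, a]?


For [S, a]: 'a' ∈ FIRST(aA)
Entry: S -> aA


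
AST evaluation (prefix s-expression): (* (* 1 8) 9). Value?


Evaluate inner: (* 1 8) = 8
Evaluate root: (* 8 9) = 72
Result: 72


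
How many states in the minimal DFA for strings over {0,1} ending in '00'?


Track the longest suffix of input matching a prefix of '00': 3 classes (prefixes of length 0..2)
Minimal DFA: 3 states


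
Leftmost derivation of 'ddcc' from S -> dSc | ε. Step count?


Derivation: S => dSc => ddScc => ddcc
Steps: 3


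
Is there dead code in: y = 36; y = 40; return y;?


first assignment to y is overwritten before any read
Dead: 'y = 36'


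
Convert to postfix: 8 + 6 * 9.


* has higher precedence, evaluate 6*9 first
Postfix: 8 6 9 * +


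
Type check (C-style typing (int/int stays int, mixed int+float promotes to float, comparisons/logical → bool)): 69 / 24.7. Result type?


Operand types: int / float
Rule: mixed int/float promotes to float; int/int stays int
Result type: float


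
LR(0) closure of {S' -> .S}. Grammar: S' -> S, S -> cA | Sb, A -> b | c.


Start: S' -> .S
For each item with dot before a nonterminal B, add B -> .γ for every B-production
Closure: [S' -> .S, S -> .cA, S -> .Sb]


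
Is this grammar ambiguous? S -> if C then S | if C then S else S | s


dangling else: 'if C then if C then s else s' parses two ways
Ambiguous


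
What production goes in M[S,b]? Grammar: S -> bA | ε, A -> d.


For [S, b]: 'b' ∈ FIRST(bA)
Entry: S -> bA


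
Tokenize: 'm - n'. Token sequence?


Scan left to right, longest-match per lexeme
Tokens: ID(m), OP(-), ID(n)


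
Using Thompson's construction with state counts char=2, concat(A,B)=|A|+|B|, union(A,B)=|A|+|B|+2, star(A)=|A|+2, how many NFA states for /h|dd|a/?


Syntax tree has 4 char leaf(s), 2 union(s), 0 star(s)
chars contribute 4×2 = 8; each union adds +2; each star adds +2
Total: 8 + 4 + 0 = 12 states


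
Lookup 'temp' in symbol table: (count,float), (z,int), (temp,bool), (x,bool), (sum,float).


Lookup 'temp' → type bool


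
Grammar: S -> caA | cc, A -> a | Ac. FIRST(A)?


Per alternative of A: FIRST(a) = {a}; FIRST(Ac) = {a}
FIRST(A) = {a}


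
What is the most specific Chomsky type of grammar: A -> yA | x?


Right-linear: every RHS is a terminal or a terminal followed by one nonterminal
Classification: Type 3 (Regular)


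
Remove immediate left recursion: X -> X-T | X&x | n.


Left-recursive alternatives: X-T, X&x; non-recursive: n
Introduce X': X -> nX', X' -> -TX' | &xX' | ε


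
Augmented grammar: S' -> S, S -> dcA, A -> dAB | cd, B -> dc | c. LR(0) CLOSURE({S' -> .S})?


Start: S' -> .S
For each item with dot before a nonterminal B, add B -> .γ for every B-production
Closure: [S' -> .S, S -> .dcA]


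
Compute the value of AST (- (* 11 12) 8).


Evaluate inner: (* 11 12) = 132
Evaluate root: (- 132 8) = 124
Result: 124


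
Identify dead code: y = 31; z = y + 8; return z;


y is read by z's definition; z is returned
No dead code


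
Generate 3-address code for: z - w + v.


Break into single-operator statements:
t1 = z - w
t2 = t1 + v


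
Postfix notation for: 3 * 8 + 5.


Left to right (same or higher precedence on left)
Postfix: 3 8 * 5 +


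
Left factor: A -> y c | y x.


Common prefix: 'y'
Factored: A -> y A', A' -> c | x


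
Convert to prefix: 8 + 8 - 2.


left-to-right (same/higher precedence on left): tree is (- (+ 8 8) 2)
Prefix: - + 8 8 2


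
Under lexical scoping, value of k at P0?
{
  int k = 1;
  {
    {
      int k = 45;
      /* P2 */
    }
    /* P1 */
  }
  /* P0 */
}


k declared in the same block as P0
k = 1


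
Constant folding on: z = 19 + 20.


19 + 20 = 39 at compile time
Optimized: z = 39


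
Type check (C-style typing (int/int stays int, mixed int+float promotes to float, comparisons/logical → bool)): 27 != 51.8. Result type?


Operand types: int != float
Rule: comparison yields bool
Result type: bool


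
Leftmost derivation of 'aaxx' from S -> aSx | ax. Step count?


Derivation: S => aSx => aaxx
Steps: 2


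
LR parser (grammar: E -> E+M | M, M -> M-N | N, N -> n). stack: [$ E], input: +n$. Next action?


shift '+' to continue E -> E+M
Action: shift


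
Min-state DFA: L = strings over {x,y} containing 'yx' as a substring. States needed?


KMP-style automaton: 2 progress states + 1 absorbing accept = 3
Minimal DFA: 3 states


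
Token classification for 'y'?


Pattern: letter/underscore followed by alphanumerics, not a keyword
Type: IDENTIFIER


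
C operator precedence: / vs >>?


'/' is multiplicative (level 10); '>>' is shift (level 8)
Higher level binds tighter
'/' has higher precedence than '>>'


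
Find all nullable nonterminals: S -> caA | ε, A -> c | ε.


A nonterminal is nullable iff some alternative derives ε (directly, or every symbol in it is nullable)
Nullable: {A, S}


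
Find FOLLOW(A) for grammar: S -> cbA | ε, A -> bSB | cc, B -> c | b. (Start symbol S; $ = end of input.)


$ ∈ FOLLOW(S). For each A -> αBβ: add FIRST(β)\{ε} to FOLLOW(B); if β nullable, add FOLLOW(A).
FOLLOW(A) = {$, b, c}


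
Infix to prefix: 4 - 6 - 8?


left-to-right (same/higher precedence on left): tree is (- (- 4 6) 8)
Prefix: - - 4 6 8


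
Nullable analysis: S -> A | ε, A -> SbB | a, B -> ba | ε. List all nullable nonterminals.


A nonterminal is nullable iff some alternative derives ε (directly, or every symbol in it is nullable)
Nullable: {B, S}


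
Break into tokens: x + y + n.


Scan left to right, longest-match per lexeme
Tokens: ID(x), OP(+), ID(y), OP(+), ID(n)


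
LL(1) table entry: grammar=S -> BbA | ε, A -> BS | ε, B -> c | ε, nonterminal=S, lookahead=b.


For [S, b]: 'b' ∈ FIRST(BbA)
Entry: S -> BbA


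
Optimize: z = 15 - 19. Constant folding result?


15 - 19 = -4 at compile time
Optimized: z = -4


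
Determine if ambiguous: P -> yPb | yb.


balanced y^n…b^n: each string has a unique parse
Unambiguous


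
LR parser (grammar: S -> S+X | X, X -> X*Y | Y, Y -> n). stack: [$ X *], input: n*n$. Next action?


no handle; shift 'n'
Action: shift


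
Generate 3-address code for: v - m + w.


Break into single-operator statements:
t1 = v - m
t2 = t1 + w


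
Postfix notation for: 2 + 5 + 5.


Left to right (same or higher precedence on left)
Postfix: 2 5 + 5 +


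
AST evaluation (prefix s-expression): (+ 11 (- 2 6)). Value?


Evaluate inner: (- 2 6) = -4
Evaluate root: (+ 11 -4) = 7
Result: 7


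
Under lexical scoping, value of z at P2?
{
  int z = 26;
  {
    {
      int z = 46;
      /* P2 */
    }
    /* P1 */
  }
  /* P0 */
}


z declared in the same block as P2
z = 46


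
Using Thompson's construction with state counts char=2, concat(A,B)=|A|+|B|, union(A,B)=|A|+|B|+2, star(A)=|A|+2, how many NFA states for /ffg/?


Syntax tree has 3 char leaf(s), 0 union(s), 0 star(s)
chars contribute 3×2 = 6; each union adds +2; each star adds +2
Total: 6 + 0 + 0 = 6 states


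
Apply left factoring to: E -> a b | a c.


Common prefix: 'a'
Factored: E -> a E', E' -> b | c


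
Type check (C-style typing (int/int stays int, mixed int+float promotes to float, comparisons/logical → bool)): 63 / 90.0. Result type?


Operand types: int / float
Rule: mixed int/float promotes to float; int/int stays int
Result type: float


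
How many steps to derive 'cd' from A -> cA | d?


Derivation: A => cA => cd
Steps: 2


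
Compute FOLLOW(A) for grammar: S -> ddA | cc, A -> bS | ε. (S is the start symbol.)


$ ∈ FOLLOW(S). For each A -> αBβ: add FIRST(β)\{ε} to FOLLOW(B); if β nullable, add FOLLOW(A).
FOLLOW(A) = {$}


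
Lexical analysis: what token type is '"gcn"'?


Pattern: double-quoted sequence
Type: STRING_LITERAL


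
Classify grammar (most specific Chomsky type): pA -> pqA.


LHS has context (more than one symbol) and |LHS| ≤ |RHS|
Classification: Type 1 (Context-Sensitive)


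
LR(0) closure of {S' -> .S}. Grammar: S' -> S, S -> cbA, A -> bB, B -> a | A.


Start: S' -> .S
For each item with dot before a nonterminal B, add B -> .γ for every B-production
Closure: [S' -> .S, S -> .cbA]


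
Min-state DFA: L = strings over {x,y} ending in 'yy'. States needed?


Track the longest suffix of input matching a prefix of 'yy': 3 classes (prefixes of length 0..2)
Minimal DFA: 3 states


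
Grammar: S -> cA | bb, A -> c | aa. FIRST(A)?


Per alternative of A: FIRST(c) = {c}; FIRST(aa) = {a}
FIRST(A) = {a, c}


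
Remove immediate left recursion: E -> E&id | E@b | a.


Left-recursive alternatives: E&id, E@b; non-recursive: a
Introduce E': E -> aE', E' -> &idE' | @bE' | ε


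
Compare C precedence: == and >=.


'>=' is relational (level 7); '==' is equality (level 6)
Higher level binds tighter
'>=' has higher precedence than '=='


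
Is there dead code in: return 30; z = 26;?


statement follows a return and is unreachable
Dead: 'z = 26'


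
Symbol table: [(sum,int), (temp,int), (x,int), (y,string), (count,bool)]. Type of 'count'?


Lookup 'count' → type bool


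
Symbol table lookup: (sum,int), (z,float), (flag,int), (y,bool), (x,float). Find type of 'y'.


Lookup 'y' → type bool


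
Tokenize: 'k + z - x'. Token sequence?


Scan left to right, longest-match per lexeme
Tokens: ID(k), OP(+), ID(z), OP(-), ID(x)


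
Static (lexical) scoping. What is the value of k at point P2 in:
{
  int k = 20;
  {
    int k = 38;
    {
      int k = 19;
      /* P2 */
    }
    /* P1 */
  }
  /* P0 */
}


k declared in the same block as P2
k = 19


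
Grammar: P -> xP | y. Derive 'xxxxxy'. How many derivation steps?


Derivation: P => xP => xxP => xxxP => xxxxP => xxxxxP => xxxxxy
Steps: 6


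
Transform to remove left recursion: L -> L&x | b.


Left-recursive alternatives: L&x; non-recursive: b
Introduce L': L -> bL', L' -> &xL' | ε


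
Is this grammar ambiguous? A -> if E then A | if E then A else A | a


dangling else: 'if E then if E then a else a' parses two ways
Ambiguous


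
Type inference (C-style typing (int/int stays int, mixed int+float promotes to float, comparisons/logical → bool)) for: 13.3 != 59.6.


Operand types: float != float
Rule: comparison yields bool
Result type: bool


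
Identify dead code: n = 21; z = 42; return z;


n is assigned but never read
Dead: 'n = 21'


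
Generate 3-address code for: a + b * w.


Break into single-operator statements:
t1 = b * w
t2 = a + t1


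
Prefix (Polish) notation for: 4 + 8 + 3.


left-to-right (same/higher precedence on left): tree is (+ (+ 4 8) 3)
Prefix: + + 4 8 3


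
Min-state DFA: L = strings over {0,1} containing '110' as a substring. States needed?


KMP-style automaton: 3 progress states + 1 absorbing accept = 4
Minimal DFA: 4 states


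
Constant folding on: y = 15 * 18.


15 * 18 = 270 at compile time
Optimized: y = 270


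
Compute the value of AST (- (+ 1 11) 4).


Evaluate inner: (+ 1 11) = 12
Evaluate root: (- 12 4) = 8
Result: 8


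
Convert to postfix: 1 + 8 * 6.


* has higher precedence, evaluate 8*6 first
Postfix: 1 8 6 * +


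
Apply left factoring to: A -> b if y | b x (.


Common prefix: 'b'
Factored: A -> b A', A' -> if y | x (


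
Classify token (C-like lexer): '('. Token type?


Pattern: delimiter/punctuation
Type: PUNCTUATION


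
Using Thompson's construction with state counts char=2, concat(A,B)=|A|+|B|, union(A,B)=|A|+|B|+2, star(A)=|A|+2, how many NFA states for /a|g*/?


Syntax tree has 2 char leaf(s), 1 union(s), 1 star(s)
chars contribute 2×2 = 4; each union adds +2; each star adds +2
Total: 4 + 2 + 2 = 8 states


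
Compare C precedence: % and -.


'%' is multiplicative (level 10); '-' is additive (level 9)
Higher level binds tighter
'%' has higher precedence than '-'


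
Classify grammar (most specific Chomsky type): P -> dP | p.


Right-linear: every RHS is a terminal or a terminal followed by one nonterminal
Classification: Type 3 (Regular)


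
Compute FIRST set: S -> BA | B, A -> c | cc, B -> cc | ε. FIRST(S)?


Per alternative of S: FIRST(BA) = {c}; FIRST(B) = {c, ε}
FIRST(S) = {c, ε}


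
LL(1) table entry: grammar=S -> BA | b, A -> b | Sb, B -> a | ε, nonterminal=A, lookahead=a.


For [A, a]: 'a' ∈ FIRST(Sb)
Entry: A -> Sb


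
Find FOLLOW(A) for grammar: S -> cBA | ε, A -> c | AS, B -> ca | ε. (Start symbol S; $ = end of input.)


$ ∈ FOLLOW(S). For each A -> αBβ: add FIRST(β)\{ε} to FOLLOW(B); if β nullable, add FOLLOW(A).
FOLLOW(A) = {$, c}


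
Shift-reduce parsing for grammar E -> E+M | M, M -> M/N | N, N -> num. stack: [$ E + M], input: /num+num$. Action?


'/' can extend M; shift to build M -> M/N
Action: shift


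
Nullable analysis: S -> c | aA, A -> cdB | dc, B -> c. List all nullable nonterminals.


A nonterminal is nullable iff some alternative derives ε (directly, or every symbol in it is nullable)
Nullable: {}


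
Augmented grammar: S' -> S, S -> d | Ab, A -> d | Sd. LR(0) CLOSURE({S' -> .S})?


Start: S' -> .S
For each item with dot before a nonterminal B, add B -> .γ for every B-production
Closure: [S' -> .S, S -> .d, S -> .Ab, A -> .d, A -> .Sd]


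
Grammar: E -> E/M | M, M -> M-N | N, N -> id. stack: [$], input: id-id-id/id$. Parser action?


no handle on stack; shift 'id'
Action: shift


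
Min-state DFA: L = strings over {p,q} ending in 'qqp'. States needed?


Track the longest suffix of input matching a prefix of 'qqp': 4 classes (prefixes of length 0..3)
Minimal DFA: 4 states


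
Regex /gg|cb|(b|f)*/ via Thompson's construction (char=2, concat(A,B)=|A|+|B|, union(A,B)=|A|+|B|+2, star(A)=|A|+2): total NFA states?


Syntax tree has 6 char leaf(s), 3 union(s), 1 star(s)
chars contribute 6×2 = 12; each union adds +2; each star adds +2
Total: 12 + 6 + 2 = 20 states


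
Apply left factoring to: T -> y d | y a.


Common prefix: 'y'
Factored: T -> y T', T' -> d | a


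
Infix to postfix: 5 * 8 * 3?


Left to right (same or higher precedence on left)
Postfix: 5 8 * 3 *


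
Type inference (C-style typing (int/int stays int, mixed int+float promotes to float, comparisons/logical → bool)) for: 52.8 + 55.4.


Operand types: float + float
Rule: mixed int/float promotes to float; int/int stays int
Result type: float


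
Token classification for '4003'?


Pattern: digits only
Type: INTEGER_LITERAL


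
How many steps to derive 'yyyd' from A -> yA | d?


Derivation: A => yA => yyA => yyyA => yyyd
Steps: 4


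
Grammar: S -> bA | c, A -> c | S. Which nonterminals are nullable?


A nonterminal is nullable iff some alternative derives ε (directly, or every symbol in it is nullable)
Nullable: {}


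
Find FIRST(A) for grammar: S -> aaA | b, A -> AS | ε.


Per alternative of A: FIRST(AS) = {a, b}; FIRST(ε) = {ε}
FIRST(A) = {a, b, ε}


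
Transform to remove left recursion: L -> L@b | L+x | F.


Left-recursive alternatives: L@b, L+x; non-recursive: F
Introduce L': L -> FL', L' -> @bL' | +xL' | ε


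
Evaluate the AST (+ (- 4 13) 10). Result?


Evaluate inner: (- 4 13) = -9
Evaluate root: (+ -9 10) = 1
Result: 1


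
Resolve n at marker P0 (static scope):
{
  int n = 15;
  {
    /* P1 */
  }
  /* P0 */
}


n declared in the same block as P0
n = 15


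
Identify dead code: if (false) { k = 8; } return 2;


condition is constant false, so the whole block is unreachable
Dead: 'if (false) { k = 8; }'


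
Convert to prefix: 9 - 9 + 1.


left-to-right (same/higher precedence on left): tree is (+ (- 9 9) 1)
Prefix: + - 9 9 1


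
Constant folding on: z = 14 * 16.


14 * 16 = 224 at compile time
Optimized: z = 224


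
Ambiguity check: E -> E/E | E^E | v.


'v/v^v' has two parse trees (no precedence encoded between / and ^)
Ambiguous


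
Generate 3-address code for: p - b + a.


Break into single-operator statements:
t1 = p - b
t2 = t1 + a


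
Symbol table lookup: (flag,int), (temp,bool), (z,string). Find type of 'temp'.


Lookup 'temp' → type bool


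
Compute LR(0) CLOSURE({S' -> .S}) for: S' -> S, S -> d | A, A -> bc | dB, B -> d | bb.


Start: S' -> .S
For each item with dot before a nonterminal B, add B -> .γ for every B-production
Closure: [S' -> .S, S -> .d, S -> .A, A -> .bc, A -> .dB]


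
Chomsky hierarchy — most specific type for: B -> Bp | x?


Left-linear: every RHS is a terminal or one nonterminal followed by a terminal
Classification: Type 3 (Regular)


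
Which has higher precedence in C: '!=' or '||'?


'!=' is equality (level 6); '||' is logical OR (level 1)
Higher level binds tighter
'!=' has higher precedence than '||'


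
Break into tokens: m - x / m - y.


Scan left to right, longest-match per lexeme
Tokens: ID(m), OP(-), ID(x), OP(/), ID(m), OP(-), ID(y)


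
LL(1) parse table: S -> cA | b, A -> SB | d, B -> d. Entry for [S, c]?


For [S, c]: 'c' ∈ FIRST(cA)
Entry: S -> cA


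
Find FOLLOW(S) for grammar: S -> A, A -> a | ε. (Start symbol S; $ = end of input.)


$ ∈ FOLLOW(S). For each A -> αBβ: add FIRST(β)\{ε} to FOLLOW(B); if β nullable, add FOLLOW(A).
FOLLOW(S) = {$}


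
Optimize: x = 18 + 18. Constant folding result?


18 + 18 = 36 at compile time
Optimized: x = 36


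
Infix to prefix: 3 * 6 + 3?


left-to-right (same/higher precedence on left): tree is (+ (* 3 6) 3)
Prefix: + * 3 6 3


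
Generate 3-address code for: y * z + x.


Break into single-operator statements:
t1 = y * z
t2 = t1 + x


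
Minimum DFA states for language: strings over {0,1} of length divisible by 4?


Track length mod 4: states 0..3, accept at 0
Minimal DFA: 4 states


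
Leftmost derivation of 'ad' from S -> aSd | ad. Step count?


Derivation: S => ad
Steps: 1


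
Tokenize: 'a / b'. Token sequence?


Scan left to right, longest-match per lexeme
Tokens: ID(a), OP(/), ID(b)


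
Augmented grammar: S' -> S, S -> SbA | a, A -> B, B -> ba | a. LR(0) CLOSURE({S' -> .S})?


Start: S' -> .S
For each item with dot before a nonterminal B, add B -> .γ for every B-production
Closure: [S' -> .S, S -> .SbA, S -> .a]


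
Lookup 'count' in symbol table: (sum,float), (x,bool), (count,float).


Lookup 'count' → type float


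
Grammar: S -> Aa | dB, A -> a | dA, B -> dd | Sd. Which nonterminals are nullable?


A nonterminal is nullable iff some alternative derives ε (directly, or every symbol in it is nullable)
Nullable: {}


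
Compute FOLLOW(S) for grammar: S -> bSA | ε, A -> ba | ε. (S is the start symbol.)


$ ∈ FOLLOW(S). For each A -> αBβ: add FIRST(β)\{ε} to FOLLOW(B); if β nullable, add FOLLOW(A).
FOLLOW(S) = {$, b}


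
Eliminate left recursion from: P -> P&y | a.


Left-recursive alternatives: P&y; non-recursive: a
Introduce P': P -> aP', P' -> &yP' | ε


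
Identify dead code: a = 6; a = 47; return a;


first assignment to a is overwritten before any read
Dead: 'a = 6'


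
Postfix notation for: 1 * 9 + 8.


Left to right (same or higher precedence on left)
Postfix: 1 9 * 8 +


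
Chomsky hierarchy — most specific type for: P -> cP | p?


Right-linear: every RHS is a terminal or a terminal followed by one nonterminal
Classification: Type 3 (Regular)


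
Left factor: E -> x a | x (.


Common prefix: 'x'
Factored: E -> x E', E' -> a | (


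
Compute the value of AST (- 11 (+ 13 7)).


Evaluate inner: (+ 13 7) = 20
Evaluate root: (- 11 20) = -9
Result: -9


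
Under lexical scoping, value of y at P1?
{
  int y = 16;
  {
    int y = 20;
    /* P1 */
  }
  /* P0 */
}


y declared in the same block as P1
y = 20


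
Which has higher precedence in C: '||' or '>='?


'>=' is relational (level 7); '||' is logical OR (level 1)
Higher level binds tighter
'>=' has higher precedence than '||'


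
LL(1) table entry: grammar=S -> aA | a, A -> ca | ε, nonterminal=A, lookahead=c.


For [A, c]: 'c' ∈ FIRST(ca)
Entry: A -> ca


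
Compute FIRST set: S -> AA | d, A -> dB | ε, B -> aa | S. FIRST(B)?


Per alternative of B: FIRST(aa) = {a}; FIRST(S) = {d, ε}
FIRST(B) = {a, d, ε}


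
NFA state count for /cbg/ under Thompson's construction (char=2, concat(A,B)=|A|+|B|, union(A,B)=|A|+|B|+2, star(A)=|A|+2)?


Syntax tree has 3 char leaf(s), 0 union(s), 0 star(s)
chars contribute 3×2 = 6; each union adds +2; each star adds +2
Total: 6 + 0 + 0 = 6 states


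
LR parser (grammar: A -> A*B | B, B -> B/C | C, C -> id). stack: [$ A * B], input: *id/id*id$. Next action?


handle 'A*B' on top; lookahead ∈ FOLLOW(A) = {*, $}
Action: reduce (A -> A*B)


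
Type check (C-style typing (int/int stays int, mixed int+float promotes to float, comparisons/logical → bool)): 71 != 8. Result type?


Operand types: int != int
Rule: comparison yields bool
Result type: bool


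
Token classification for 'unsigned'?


Pattern: reserved word
Type: KEYWORD


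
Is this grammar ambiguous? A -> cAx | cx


balanced c^n…x^n: each string has a unique parse
Unambiguous


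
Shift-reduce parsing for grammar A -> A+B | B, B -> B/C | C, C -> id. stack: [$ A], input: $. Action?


start symbol A on stack, input exhausted
Action: accept


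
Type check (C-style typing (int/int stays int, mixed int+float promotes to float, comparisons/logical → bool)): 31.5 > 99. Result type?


Operand types: float > int
Rule: comparison yields bool
Result type: bool


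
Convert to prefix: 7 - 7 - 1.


left-to-right (same/higher precedence on left): tree is (- (- 7 7) 1)
Prefix: - - 7 7 1


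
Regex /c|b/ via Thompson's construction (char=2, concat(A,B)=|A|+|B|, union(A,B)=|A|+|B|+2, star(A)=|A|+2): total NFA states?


Syntax tree has 2 char leaf(s), 1 union(s), 0 star(s)
chars contribute 2×2 = 4; each union adds +2; each star adds +2
Total: 4 + 2 + 0 = 6 states


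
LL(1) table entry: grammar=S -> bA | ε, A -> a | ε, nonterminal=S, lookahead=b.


For [S, b]: 'b' ∈ FIRST(bA)
Entry: S -> bA


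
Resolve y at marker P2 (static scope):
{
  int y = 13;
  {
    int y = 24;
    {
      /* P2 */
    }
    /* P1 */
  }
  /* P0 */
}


P2's block does not declare y; resolves to the enclosing declaration at depth 1
y = 24


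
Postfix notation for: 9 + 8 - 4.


Left to right (same or higher precedence on left)
Postfix: 9 8 + 4 -


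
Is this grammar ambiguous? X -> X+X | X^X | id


'id+id^id' has two parse trees (no precedence encoded between + and ^)
Ambiguous


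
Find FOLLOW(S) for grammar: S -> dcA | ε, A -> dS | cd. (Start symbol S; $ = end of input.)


$ ∈ FOLLOW(S). For each A -> αBβ: add FIRST(β)\{ε} to FOLLOW(B); if β nullable, add FOLLOW(A).
FOLLOW(S) = {$}


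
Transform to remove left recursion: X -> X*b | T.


Left-recursive alternatives: X*b; non-recursive: T
Introduce X': X -> TX', X' -> *bX' | ε


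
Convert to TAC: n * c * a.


Break into single-operator statements:
t1 = n * c
t2 = t1 * a


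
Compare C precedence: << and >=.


'<<' is shift (level 8); '>=' is relational (level 7)
Higher level binds tighter
'<<' has higher precedence than '>='


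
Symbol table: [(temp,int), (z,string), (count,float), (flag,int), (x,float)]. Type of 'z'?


Lookup 'z' → type string


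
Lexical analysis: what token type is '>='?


Pattern: operator symbol
Type: OPERATOR


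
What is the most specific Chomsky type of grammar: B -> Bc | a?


Left-linear: every RHS is a terminal or one nonterminal followed by a terminal
Classification: Type 3 (Regular)


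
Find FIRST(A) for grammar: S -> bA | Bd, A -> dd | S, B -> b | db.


Per alternative of A: FIRST(dd) = {d}; FIRST(S) = {b, d}
FIRST(A) = {b, d}


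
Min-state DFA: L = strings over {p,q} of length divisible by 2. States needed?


Track length mod 2: states 0..1, accept at 0
Minimal DFA: 2 states


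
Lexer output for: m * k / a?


Scan left to right, longest-match per lexeme
Tokens: ID(m), OP(*), ID(k), OP(/), ID(a)


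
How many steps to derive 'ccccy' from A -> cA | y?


Derivation: A => cA => ccA => cccA => ccccA => ccccy
Steps: 5


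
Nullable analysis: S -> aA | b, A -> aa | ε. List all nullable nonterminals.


A nonterminal is nullable iff some alternative derives ε (directly, or every symbol in it is nullable)
Nullable: {A}


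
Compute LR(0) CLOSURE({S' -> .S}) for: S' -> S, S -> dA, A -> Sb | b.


Start: S' -> .S
For each item with dot before a nonterminal B, add B -> .γ for every B-production
Closure: [S' -> .S, S -> .dA]


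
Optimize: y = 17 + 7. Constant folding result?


17 + 7 = 24 at compile time
Optimized: y = 24


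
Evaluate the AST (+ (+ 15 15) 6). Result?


Evaluate inner: (+ 15 15) = 30
Evaluate root: (+ 30 6) = 36
Result: 36


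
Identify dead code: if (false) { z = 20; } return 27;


condition is constant false, so the whole block is unreachable
Dead: 'if (false) { z = 20; }'


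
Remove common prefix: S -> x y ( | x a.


Common prefix: 'x'
Factored: S -> x S', S' -> y ( | a


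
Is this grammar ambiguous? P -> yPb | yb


balanced y^n…b^n: each string has a unique parse
Unambiguous


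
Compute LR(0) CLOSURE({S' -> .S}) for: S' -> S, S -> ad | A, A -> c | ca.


Start: S' -> .S
For each item with dot before a nonterminal B, add B -> .γ for every B-production
Closure: [S' -> .S, S -> .ad, S -> .A, A -> .c, A -> .ca]


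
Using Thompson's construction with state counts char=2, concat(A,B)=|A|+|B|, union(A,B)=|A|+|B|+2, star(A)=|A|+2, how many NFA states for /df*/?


Syntax tree has 2 char leaf(s), 0 union(s), 1 star(s)
chars contribute 2×2 = 4; each union adds +2; each star adds +2
Total: 4 + 0 + 2 = 6 states


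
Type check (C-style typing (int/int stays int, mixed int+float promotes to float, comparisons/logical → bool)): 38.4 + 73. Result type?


Operand types: float + int
Rule: mixed int/float promotes to float; int/int stays int
Result type: float


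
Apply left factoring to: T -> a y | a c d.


Common prefix: 'a'
Factored: T -> a T', T' -> y | c d


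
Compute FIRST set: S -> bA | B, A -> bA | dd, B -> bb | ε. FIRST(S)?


Per alternative of S: FIRST(bA) = {b}; FIRST(B) = {b, ε}
FIRST(S) = {b, ε}


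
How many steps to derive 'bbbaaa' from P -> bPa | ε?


Derivation: P => bPa => bbPaa => bbbPaaa => bbbaaa
Steps: 4


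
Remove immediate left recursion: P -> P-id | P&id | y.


Left-recursive alternatives: P-id, P&id; non-recursive: y
Introduce P': P -> yP', P' -> -idP' | &idP' | ε


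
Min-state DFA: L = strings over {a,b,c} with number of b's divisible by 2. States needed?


Track (count of b) mod 2: states 0..1, accept at 0
Minimal DFA: 2 states


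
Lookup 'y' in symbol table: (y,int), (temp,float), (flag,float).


Lookup 'y' → type int


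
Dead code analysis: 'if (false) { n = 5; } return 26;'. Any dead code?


condition is constant false, so the whole block is unreachable
Dead: 'if (false) { n = 5; }'


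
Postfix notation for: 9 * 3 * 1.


Left to right (same or higher precedence on left)
Postfix: 9 3 * 1 *


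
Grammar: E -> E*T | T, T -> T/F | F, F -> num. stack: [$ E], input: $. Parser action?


start symbol E on stack, input exhausted
Action: accept


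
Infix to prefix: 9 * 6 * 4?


left-to-right (same/higher precedence on left): tree is (* (* 9 6) 4)
Prefix: * * 9 6 4


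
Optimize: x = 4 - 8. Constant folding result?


4 - 8 = -4 at compile time
Optimized: x = -4


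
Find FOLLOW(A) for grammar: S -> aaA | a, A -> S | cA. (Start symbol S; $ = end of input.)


$ ∈ FOLLOW(S). For each A -> αBβ: add FIRST(β)\{ε} to FOLLOW(B); if β nullable, add FOLLOW(A).
FOLLOW(A) = {$}


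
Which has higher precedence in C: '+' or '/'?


'/' is multiplicative (level 10); '+' is additive (level 9)
Higher level binds tighter
'/' has higher precedence than '+'


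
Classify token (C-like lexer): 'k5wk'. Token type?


Pattern: letter/underscore followed by alphanumerics, not a keyword
Type: IDENTIFIER


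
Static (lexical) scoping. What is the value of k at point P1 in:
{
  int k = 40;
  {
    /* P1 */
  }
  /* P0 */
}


P1's block does not declare k; resolves to the enclosing declaration at depth 0
k = 40


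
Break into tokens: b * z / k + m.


Scan left to right, longest-match per lexeme
Tokens: ID(b), OP(*), ID(z), OP(/), ID(k), OP(+), ID(m)


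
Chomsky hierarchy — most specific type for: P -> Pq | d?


Left-linear: every RHS is a terminal or one nonterminal followed by a terminal
Classification: Type 3 (Regular)


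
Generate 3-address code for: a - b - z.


Break into single-operator statements:
t1 = a - b
t2 = t1 - z


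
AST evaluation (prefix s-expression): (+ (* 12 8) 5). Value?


Evaluate inner: (* 12 8) = 96
Evaluate root: (+ 96 5) = 101
Result: 101


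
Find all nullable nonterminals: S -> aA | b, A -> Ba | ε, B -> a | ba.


A nonterminal is nullable iff some alternative derives ε (directly, or every symbol in it is nullable)
Nullable: {A}


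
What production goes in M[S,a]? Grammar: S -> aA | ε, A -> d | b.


For [S, a]: 'a' ∈ FIRST(aA)
Entry: S -> aA


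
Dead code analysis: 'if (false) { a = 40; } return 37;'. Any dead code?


condition is constant false, so the whole block is unreachable
Dead: 'if (false) { a = 40; }'


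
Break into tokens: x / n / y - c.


Scan left to right, longest-match per lexeme
Tokens: ID(x), OP(/), ID(n), OP(/), ID(y), OP(-), ID(c)


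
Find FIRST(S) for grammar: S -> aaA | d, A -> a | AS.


Per alternative of S: FIRST(aaA) = {a}; FIRST(d) = {d}
FIRST(S) = {a, d}


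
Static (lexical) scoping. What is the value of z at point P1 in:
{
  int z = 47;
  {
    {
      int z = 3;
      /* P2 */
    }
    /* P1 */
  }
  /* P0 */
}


P1's block does not declare z; resolves to the enclosing declaration at depth 0
z = 47


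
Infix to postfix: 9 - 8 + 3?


Left to right (same or higher precedence on left)
Postfix: 9 8 - 3 +


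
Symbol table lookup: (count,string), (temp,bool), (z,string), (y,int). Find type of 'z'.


Lookup 'z' → type string


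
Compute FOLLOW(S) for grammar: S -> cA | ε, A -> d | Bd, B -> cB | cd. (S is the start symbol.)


$ ∈ FOLLOW(S). For each A -> αBβ: add FIRST(β)\{ε} to FOLLOW(B); if β nullable, add FOLLOW(A).
FOLLOW(S) = {$}


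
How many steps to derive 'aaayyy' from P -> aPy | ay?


Derivation: P => aPy => aaPyy => aaayyy
Steps: 3


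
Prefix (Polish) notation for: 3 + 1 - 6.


left-to-right (same/higher precedence on left): tree is (- (+ 3 1) 6)
Prefix: - + 3 1 6
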